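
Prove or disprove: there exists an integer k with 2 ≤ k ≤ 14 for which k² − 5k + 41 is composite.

At k = 3: 3² − 5·3 + 41 = 35 = 5·7, which is composite.

k = 3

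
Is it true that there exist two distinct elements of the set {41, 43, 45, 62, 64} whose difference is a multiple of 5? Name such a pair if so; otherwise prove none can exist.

Two integers differ by a multiple of 5 exactly when they have the same residue mod 5. The residues are 41↦1, 43↦3, 45↦0, 62↦2, 64↦4.
These 5 residues are pairwise different, hence no difference of two elements is divisible by 5.

No, no such pair exists.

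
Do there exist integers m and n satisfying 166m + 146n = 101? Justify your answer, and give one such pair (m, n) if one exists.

gcd(166, 146) = 2, so every integer of the form 166m + 146n is a multiple of 2.
But 101 is not a multiple of 2 (it leaves remainder 1).
Therefore 166m + 146n = 101 has no solution in integers.

No, no such integers exist.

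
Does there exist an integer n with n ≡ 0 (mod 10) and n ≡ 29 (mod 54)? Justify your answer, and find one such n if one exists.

gcd(10, 54) = 2. If n ≡ 0 (mod 10) and n ≡ 29 (mod 54), then n ≡ 0 (mod 2) and n ≡ 29 (mod 2).
But 0 mod 2 = 0 while 29 mod 2 = 1, a contradiction.
Therefore no such n exists.

No such integer exists.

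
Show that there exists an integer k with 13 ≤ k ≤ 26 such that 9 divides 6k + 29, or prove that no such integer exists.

For k = 13, 14, …, 26 the values of 6k + 29 modulo 9 are 8, 5, 2, 8, 5, 2, 8, 5, 2, 8, 5, 2, 8, 5 respectively.
None is 0, so 9 never divides 6k + 29 on this range.

There is no such integer k in that range.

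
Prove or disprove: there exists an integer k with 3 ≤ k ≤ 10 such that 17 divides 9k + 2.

There is no such integer k in that range.

For k = 3, 4, …, 10 the values of 9k + 2 modulo 17 are 12, 4, 13, 5, 14, 6, 15, 7 respectively.
The residue 0 does not occur, so no k in [3, 10] makes 9k + 2 a multiple of 17.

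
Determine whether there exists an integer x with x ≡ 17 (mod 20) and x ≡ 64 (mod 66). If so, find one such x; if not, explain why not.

No, no such integer exists.

Reduce both congruences modulo 2, which divides 20 and 66: they say x ≡ 17 (mod 2) and x ≡ 64 (mod 2).
But 17 mod 2 = 1 while 64 mod 2 = 0, a contradiction.
Hence the system has no solution.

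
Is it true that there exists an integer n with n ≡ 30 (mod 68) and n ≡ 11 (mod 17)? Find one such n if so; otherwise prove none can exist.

No such integer exists.

Both moduli are multiples of 17 = gcd(68, 17), so any solution would satisfy n ≡ 30 and n ≡ 11 modulo 17 simultaneously.
But 30 mod 17 = 13 while 11 mod 17 = 11, a contradiction.
So no integer satisfies both congruences.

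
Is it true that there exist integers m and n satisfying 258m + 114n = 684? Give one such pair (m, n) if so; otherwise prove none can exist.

m = 0, n = 6

gcd(258, 114) = 6, and 6 divides 684, so integer solutions exist.
Dividing through by 6 reduces the equation to 43m + 19n = 114.
Run the Euclidean algorithm on 43 and 19: 43 = 2·19 + 5, 19 = 3·5 + 4, 5 = 1·4 + 1, 4 = 4·1 + 0.
Back-substituting, 1 = 5 − 1·4 = 5 − (19 − 3·5) = −19 + 4·5 = −19 + 4·(43 − 2·19) = 4·43 − 9·19; that is, 43·4 + 19·(-9) = 1.
Scaling by 114 gives the particular solution (m, n) = (456, -1026).
Subtracting 24·19 from m and adding 24·43 to n gives the tidier solution (0, 6).
Indeed 258·0 + 114·6 = 0 + 684 = 684.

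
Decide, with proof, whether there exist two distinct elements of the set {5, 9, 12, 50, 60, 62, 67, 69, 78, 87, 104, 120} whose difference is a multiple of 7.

The pair (5, 12) works.

Reduce each element mod 7: 5↦5, 9↦2, 12↦5, 50↦1, 60↦4, 62↦6, 67↦4, 69↦6, 78↦1, 87↦3, 104↦6, 120↦1. The residue 5 repeats (at 5 and 12), and 12 − 5 = 7 = 1·7.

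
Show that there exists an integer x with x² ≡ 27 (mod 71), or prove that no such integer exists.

Take x = 13. Then 13² = 169 = 2·71 + 27, so 13² ≡ 27 (mod 71).

x = 13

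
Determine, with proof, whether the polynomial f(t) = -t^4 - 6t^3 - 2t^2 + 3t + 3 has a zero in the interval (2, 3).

No such root exists.

The endpoint values f(2) = -63 and f(3) = -249 are both negative. Claim: f(t) < 0 for every t in (2, 3).
Shift to the endpoint 2: with t = 2 + u (0 < u < 1), one computes f(2 + u) = -u^4 - 14u^3 - 62u^2 - 109u - 63.
The nonzero coefficients here are all negative, so for u > 0 every term is negative (or zero), and the constant term -63 is strictly negative.
Therefore f(t) < 0 throughout (2, 3), and f has no zero there.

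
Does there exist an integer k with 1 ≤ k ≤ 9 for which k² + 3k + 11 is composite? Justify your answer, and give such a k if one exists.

k = 9

At k = 9: 9² + 3·9 + 11 = 119 = 7·17, which is composite.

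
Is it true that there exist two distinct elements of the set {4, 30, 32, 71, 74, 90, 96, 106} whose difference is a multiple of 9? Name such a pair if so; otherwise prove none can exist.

There is no such pair.

Reduce each element modulo 9: 4↦4, 30↦3, 32↦5, 71↦8, 74↦2, 90↦0, 96↦6, 106↦7.
No residue repeats among the 8 elements, so no pair has difference ≡ 0 (mod 9).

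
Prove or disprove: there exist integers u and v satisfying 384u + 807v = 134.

No, no such integers exist.

Both 384 and 807 are divisible by gcd(384, 807) = 3, hence so is any combination 384u + 807v.
However 134 leaves remainder 2 on division by 3.
Hence no integers u, v satisfy the equation.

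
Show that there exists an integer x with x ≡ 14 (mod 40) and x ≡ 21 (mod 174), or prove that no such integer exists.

No, no such integer exists.

Both moduli are multiples of 2 = gcd(40, 174), so any solution would satisfy x ≡ 14 and x ≡ 21 modulo 2 simultaneously.
But 14 mod 2 = 0 while 21 mod 2 = 1, a contradiction.
Therefore no such x exists.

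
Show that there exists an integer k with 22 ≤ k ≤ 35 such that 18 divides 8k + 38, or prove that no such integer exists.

k = 29

Try k = 29: 8·29 + 38 = 270 = 15·18, which is divisible by 18.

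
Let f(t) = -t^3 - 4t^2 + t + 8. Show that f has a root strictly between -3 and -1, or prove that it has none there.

Yes, f has a root in the interval.

f(-3) = -4 and f(-1) = 4, which have opposite signs.
Since f is a polynomial it is continuous on [-3, -1].
By the Intermediate Value Theorem f must vanish at some point of (-3, -1).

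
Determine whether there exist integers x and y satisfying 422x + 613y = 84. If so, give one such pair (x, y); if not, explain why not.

Since gcd(422, 613) = 1, every integer is an integer combination of 422 and 613.
Euclidean algorithm: 613 = 1·422 + 191, 422 = 2·191 + 40, 191 = 4·40 + 31, 40 = 1·31 + 9, 31 = 3·9 + 4, 9 = 2·4 + 1, 4 = 4·1 + 0.
Back-substituting, 1 = 9 − 2·4 = 9 − 2·(31 − 3·9) = −2·31 + 7·9 = −2·31 + 7·(40 − 1·31) = 7·40 − 9·31 = 7·40 − 9·(191 − 4·40) = −9·191 + 43·40 = −9·191 + 43·(422 − 2·191) = 43·422 − 95·191 = 43·422 − 95·(613 − 1·422) = −95·613 + 138·422; that is, 422·138 + 613·(-95) = 1.
Times 84: 422·11592 + 613·(-7980) = 84, so (11592, -7980) solves it.
Subtracting 18·613 from x and adding 18·422 to y gives the tidier solution (558, -384).
Indeed 422·558 + 613·(-384) = 235476 − 235392 = 84.

x = 558, y = -384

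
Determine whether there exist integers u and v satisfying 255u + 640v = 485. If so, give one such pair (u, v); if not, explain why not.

u = 27, v = -10

Every value of 255u + 640v is a multiple of gcd(255, 640) = 5; since 5 ∣ 485, solutions exist.
Dividing through by 5 reduces the equation to 51u + 128v = 97.
Euclidean algorithm: 128 = 2·51 + 26, 51 = 1·26 + 25, 26 = 1·25 + 1, 25 = 25·1 + 0.
Unwinding: 1 = 26 − 1·25 = 26 − (51 − 1·26) = −51 + 2·26 = −51 + 2·(128 − 2·51) = 2·128 − 5·51, i.e. 51·(-5) + 128·2 = 1.
Scaling by 97 gives the particular solution (u, v) = (-485, 194).
The general solution is u = -485 + 128k, v = 194 − 51k; taking k = 4 gives the smaller pair u = 27, v = -10.
Indeed 255·27 + 640·(-10) = 6885 − 6400 = 485.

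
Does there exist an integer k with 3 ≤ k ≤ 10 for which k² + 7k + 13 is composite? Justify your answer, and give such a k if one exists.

At k = 7: 7² + 7·7 + 13 = 111 = 3·37, which is composite.

k = 7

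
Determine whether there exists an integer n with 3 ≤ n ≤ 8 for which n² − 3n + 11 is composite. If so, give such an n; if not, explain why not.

At n = 8: 8² − 3·8 + 11 = 51 = 3·17, which is composite.

n = 8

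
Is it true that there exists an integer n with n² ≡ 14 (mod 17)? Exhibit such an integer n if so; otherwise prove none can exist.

No such integer exists.

Squares mod 17 repeat after n = 8 (as (−n)² = n²); for n = 0..8 they are 0, 1, 4, 9, 16, 8, 2, 15, 13.
The set of squares mod 17 is therefore {0, 1, 2, 4, 8, 9, 13, 15, 16}, which does not contain 14.
Therefore n² ≡ 14 (mod 17) has no solution.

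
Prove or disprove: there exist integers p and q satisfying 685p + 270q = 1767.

There are no such integers.

Both 685 and 270 are divisible by gcd(685, 270) = 5, hence so is any combination 685p + 270q.
But 1767 is not a multiple of 5 (it leaves remainder 2).
Hence no integers p, q satisfy the equation.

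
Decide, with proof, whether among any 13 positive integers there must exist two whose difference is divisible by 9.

Partition the integers by their residue mod 9; there are 9 classes.
Since 13 > 9, two of the 13 integers must share a residue class by the pigeonhole principle; call them a and b.
Their difference a − b is then a multiple of 9.

True.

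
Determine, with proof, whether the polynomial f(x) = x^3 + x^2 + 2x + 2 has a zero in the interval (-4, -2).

f has no root in that interval.

f(-4) = -54 and f(-2) = -6, both negative.
The derivative f'(x) = 3x^2 + 2x + 2 is a quadratic with discriminant 2² − 4·3·2 = -20 < 0; it never vanishes, so it is always positive (sign of the leading coefficient).
So f is strictly increasing; between -4 and -2 its values lie between f(-4) = -54 and f(-2) = -6, all negative. Therefore f has no root in (-4, -2).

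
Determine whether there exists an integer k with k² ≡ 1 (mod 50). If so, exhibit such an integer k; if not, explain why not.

k = 1

Take k = 1. Then 1² = 1, and since 0 ≤ 1 < 50 this is already reduced: 1² ≡ 1 (mod 50).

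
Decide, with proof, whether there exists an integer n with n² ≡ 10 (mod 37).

n = 11

Take n = 11. Then 11² = 121 = 3·37 + 10, so 11² ≡ 10 (mod 37).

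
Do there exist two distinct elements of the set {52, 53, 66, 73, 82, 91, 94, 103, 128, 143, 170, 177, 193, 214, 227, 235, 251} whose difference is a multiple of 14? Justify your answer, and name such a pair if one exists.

The pair (52, 66) works.

52 mod 14 = 10 and 66 mod 14 = 10, so 66 − 52 = 14 = 1·14.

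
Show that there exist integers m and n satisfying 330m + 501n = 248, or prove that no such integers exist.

There are no such integers.

gcd(330, 501) = 3, so every integer of the form 330m + 501n is a multiple of 3.
However 248 leaves remainder 2 on division by 3.
Hence no integers m, n satisfy the equation.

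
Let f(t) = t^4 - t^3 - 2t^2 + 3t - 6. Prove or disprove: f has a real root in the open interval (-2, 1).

Such a root exists.

f(-2) = 4 and f(1) = -5, which have opposite signs.
Since f is a polynomial it is continuous on [-2, 1].
By the Intermediate Value Theorem, f takes the value 0 somewhere in the open interval.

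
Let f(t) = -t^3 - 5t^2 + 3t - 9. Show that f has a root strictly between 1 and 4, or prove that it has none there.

No such root exists.

f(1) = -12 and f(4) = -141, both negative, so a sign-change argument is unavailable; we show f keeps this sign on the whole interval.
Substitute t = 1 + u, where 0 < u < 3 on the interval. Expanding, f(1 + u) = -u^3 - 8u^2 - 10u - 12.
All 4 nonzero coefficients of this polynomial in u are negative; hence for u > 0 the value is a sum of negative terms (the constant -12 among them).
So f is strictly negative on (1, 4); no root exists in the interval.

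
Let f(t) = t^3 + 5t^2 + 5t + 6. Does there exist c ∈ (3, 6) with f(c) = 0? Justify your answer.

f(3) = 93 and f(6) = 432, both positive, so a sign-change argument is unavailable; we show f keeps this sign on the whole interval.
Substitute t = 3 + u, where 0 < u < 3 on the interval. Expanding, f(3 + u) = u^3 + 14u^2 + 62u + 93.
The nonzero coefficients here are all positive, so for u > 0 every term is positive (or zero), and the constant term 93 is strictly positive.
So f is strictly positive on (3, 6); no root exists in the interval.

No.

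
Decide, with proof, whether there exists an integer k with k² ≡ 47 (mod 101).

k = 42

Take k = 42. Then 42² = 1764 = 17·101 + 47, so 42² ≡ 47 (mod 101).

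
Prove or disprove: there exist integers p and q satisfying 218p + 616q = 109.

No such integers exist.

Any value of 218p + 616q is a multiple of gcd(218, 616) = 2.
But 109 is not a multiple of 2 (it leaves remainder 1).
Therefore 218p + 616q = 109 has no solution in integers.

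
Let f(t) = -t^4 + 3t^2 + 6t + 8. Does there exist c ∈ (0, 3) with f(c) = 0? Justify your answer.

f(0) = 8 and f(3) = -28, which have opposite signs.
f is continuous everywhere (it is a polynomial), in particular on [0, 3].
The Intermediate Value Theorem then guarantees some c ∈ (0, 3) with f(c) = 0.

Yes, f has a root in the interval.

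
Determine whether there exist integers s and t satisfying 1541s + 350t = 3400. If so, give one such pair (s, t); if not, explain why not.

s = 250, t = -1091

1541 and 350 are coprime, so 1541s + 350t ranges over all of ℤ.
Run the Euclidean algorithm on 1541 and 350: 1541 = 4·350 + 141, 350 = 2·141 + 68, 141 = 2·68 + 5, 68 = 13·5 + 3, 5 = 1·3 + 2, 3 = 1·2 + 1, 2 = 2·1 + 0.
Unwinding: 1 = 3 − 1·2 = 3 − (5 − 1·3) = −5 + 2·3 = −5 + 2·(68 − 13·5) = 2·68 − 27·5 = 2·68 − 27·(141 − 2·68) = −27·141 + 56·68 = −27·141 + 56·(350 − 2·141) = 56·350 − 139·141 = 56·350 − 139·(1541 − 4·350) = −139·1541 + 612·350, i.e. 1541·(-139) + 350·612 = 1.
Scaling by 3400 gives the particular solution (s, t) = (-472600, 2080800).
Shifting by a multiple of (350, −1541) keeps it a solution: s = -472600 + 1351·350 = 250, t = 2080800 − 1351·1541 = -1091.
Indeed 1541·250 + 350·(-1091) = 385250 − 381850 = 3400.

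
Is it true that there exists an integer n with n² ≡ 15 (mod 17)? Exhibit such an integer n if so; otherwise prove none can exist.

Take n = 10. Then 10² = 100 = 5·17 + 15, so 10² ≡ 15 (mod 17).

n = 10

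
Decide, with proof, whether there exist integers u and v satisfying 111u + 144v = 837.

Since gcd(111, 144) = 3 and 837 = 3·279, Bézout's identity guarantees a solution.
Dividing through by 3 reduces the equation to 37u + 48v = 279.
Run the Euclidean algorithm on 48 and 37: 48 = 1·37 + 11, 37 = 3·11 + 4, 11 = 2·4 + 3, 4 = 1·3 + 1, 3 = 3·1 + 0.
Unwinding: 1 = 4 − 1·3 = 4 − (11 − 2·4) = −11 + 3·4 = −11 + 3·(37 − 3·11) = 3·37 − 10·11 = 3·37 − 10·(48 − 1·37) = −10·48 + 13·37, i.e. 37·13 + 48·(-10) = 1.
Times 279: 37·3627 + 48·(-2790) = 279, so (3627, -2790) solves it.
Shifting by a multiple of (48, −37) keeps it a solution: u = 3627 − 75·48 = 27, v = -2790 + 75·37 = -15.
Check: 111·27 + 144·(-15) = 2997 − 2160 = 837. ✓

u = 27, v = -15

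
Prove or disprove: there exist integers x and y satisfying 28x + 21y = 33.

Any value of 28x + 21y is a multiple of gcd(28, 21) = 7.
However 33 leaves remainder 5 on division by 7.
So the equation is unsolvable over ℤ.

There are no such integers.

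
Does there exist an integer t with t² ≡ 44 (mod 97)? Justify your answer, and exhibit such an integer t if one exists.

t = 23 works: 23² = 529, and 529 − 44 = 485 = 5·97.

t = 23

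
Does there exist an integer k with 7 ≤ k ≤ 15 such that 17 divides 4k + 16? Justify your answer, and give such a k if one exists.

k = 13

Scanning upward from k = 7 gives 44, 48, 52, 56, 60, 64, none divisible by 17. k = 13 works, since 4·13 + 16 = 68 = 4·17.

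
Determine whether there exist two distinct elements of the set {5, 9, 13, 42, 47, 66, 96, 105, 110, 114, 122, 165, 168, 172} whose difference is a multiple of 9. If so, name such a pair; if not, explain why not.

Yes: 5 and 122.

Reduce each element mod 9: 5↦5, 9↦0, 13↦4, 42↦6, 47↦2, 66↦3, 96↦6, 105↦6, 110↦2, 114↦6, 122↦5, 165↦3, 168↦6, 172↦1. The residue 5 repeats (at 5 and 122), and 122 − 5 = 117 = 13·9.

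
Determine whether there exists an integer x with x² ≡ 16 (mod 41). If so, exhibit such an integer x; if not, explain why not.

x = 4

Take x = 4. Then 4² = 16, and since 0 ≤ 16 < 41 this is already reduced: 4² ≡ 16 (mod 41).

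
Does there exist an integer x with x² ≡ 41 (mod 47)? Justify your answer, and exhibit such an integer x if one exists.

47 is prime, so by Euler's criterion 41 is a square mod 47 iff 41^((47−1)/2) = 41^23 ≡ 1 (mod 47).
Repeated squaring mod 47: 41^2 = 1681 ≡ 36; 41^4 ≡ 36² = 1296 ≡ 27; 41^8 ≡ 27² = 729 ≡ 24; 41^16 ≡ 24² = 576 ≡ 12.
Since 23 = 16 + 4 + 2 + 1, 41^23 ≡ 12 · 27 · 36 · 41; multiplying out mod 47: 12·27 = 324 ≡ 42, then 42·36 = 1512 ≡ 8, then 8·41 = 328 ≡ 46. Thus 41^23 ≡ 46 ≡ −1 (mod 47).
By Euler's criterion 41 is a quadratic non-residue mod 47: no x satisfies x² ≡ 41 (mod 47).

No, no such integer exists.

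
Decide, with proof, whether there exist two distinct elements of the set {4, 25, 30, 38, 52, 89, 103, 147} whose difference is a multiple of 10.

No such pair exists.

Residues mod 10: 4↦4, 25↦5, 30↦0, 38↦8, 52↦2, 89↦9, 103↦3, 147↦7.
These 8 residues are pairwise different, hence no difference of two elements is divisible by 10.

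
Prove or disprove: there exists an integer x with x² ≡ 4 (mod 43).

x = 41

x = 41 works: 41² = 1681, and 1681 − 4 = 1677 = 39·43.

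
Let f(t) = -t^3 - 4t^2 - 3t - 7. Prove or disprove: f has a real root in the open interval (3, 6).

No.

The endpoint values f(3) = -79 and f(6) = -385 are both negative. Claim: f(t) < 0 for every t in (3, 6).
Substitute t = 3 + u, where 0 < u < 3 on the interval. Expanding, f(3 + u) = -u^3 - 13u^2 - 54u - 79.
All 4 nonzero coefficients of this polynomial in u are negative; hence for u > 0 the value is a sum of negative terms (the constant -79 among them).
Therefore f(t) < 0 throughout (3, 6), and f has no zero there.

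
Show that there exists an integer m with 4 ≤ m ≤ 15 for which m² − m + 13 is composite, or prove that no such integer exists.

m = 13

At m = 13: 13² − 13 + 13 = 169 = 13·13, which is composite.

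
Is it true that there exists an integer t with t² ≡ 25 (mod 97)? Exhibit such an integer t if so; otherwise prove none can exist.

t = 5

Take t = 5. Then 5² = 25, and since 0 ≤ 25 < 97 this is already reduced: 5² ≡ 25 (mod 97).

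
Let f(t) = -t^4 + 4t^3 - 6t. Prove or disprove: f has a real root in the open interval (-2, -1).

f(-2) = -36 and f(-1) = 1, which have opposite signs.
As a polynomial, f is continuous on every closed interval.
By the Intermediate Value Theorem, f takes the value 0 somewhere in the open interval.

Yes, f has a root in the interval.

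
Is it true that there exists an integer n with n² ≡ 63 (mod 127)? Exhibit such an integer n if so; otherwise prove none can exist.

No, no such integer exists.

127 is prime, so by Euler's criterion 63 is a square mod 127 iff 63^((127−1)/2) = 63^63 ≡ 1 (mod 127).
Repeated squaring mod 127: 63^2 = 3969 ≡ 32; 63^4 ≡ 32² = 1024 ≡ 8; 63^8 ≡ 8² = 64 ≡ 64; 63^16 ≡ 64² = 4096 ≡ 32; 63^32 ≡ 32² = 1024 ≡ 8.
Since 63 = 32 + 16 + 8 + 4 + 2 + 1, 63^63 ≡ 8 · 32 · 64 · 8 · 32 · 63; multiplying out mod 127: 8·32 = 256 ≡ 2, then 2·64 = 128 ≡ 1, then 1·8 = 8 ≡ 8, then 8·32 = 256 ≡ 2, then 2·63 = 126 ≡ 126. Thus 63^63 ≡ 126 ≡ −1 (mod 127).
By Euler's criterion 63 is a quadratic non-residue mod 127: no n satisfies n² ≡ 63 (mod 127).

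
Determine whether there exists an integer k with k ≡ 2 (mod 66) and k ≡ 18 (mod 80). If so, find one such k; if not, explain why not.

gcd(66, 80) = 2. A simultaneous solution exists iff 2 ≡ 18 (mod 2); here 2 mod 2 = 0 = 18 mod 2, so it does.
Put k = 2 + 66t, so we need 66t ≡ 16 (mod 80), equivalently (divide by 2) 33t ≡ 8 (mod 40).
Since 33·17 = 561 = 14·40 + 1, the inverse of 33 mod 40 is 17.
Therefore t ≡ 17·8 = 136 ≡ 16 (mod 40).
Then k = 2 + 66·16 = 1058.
Verify: 1058 = 16·66 + 2 and 1058 = 13·80 + 18. ✓

k = 1058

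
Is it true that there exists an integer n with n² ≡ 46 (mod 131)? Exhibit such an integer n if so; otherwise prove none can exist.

Take n = 96. Then 96² = 9216 = 70·131 + 46, so 96² ≡ 46 (mod 131).

n = 96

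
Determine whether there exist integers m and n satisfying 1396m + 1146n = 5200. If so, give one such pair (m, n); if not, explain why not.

m = 250, n = -300

gcd(1396, 1146) = 2, and 2 divides 5200, so integer solutions exist.
Dividing through by 2 reduces the equation to 698m + 573n = 2600.
Euclidean algorithm: 698 = 1·573 + 125, 573 = 4·125 + 73, 125 = 1·73 + 52, 73 = 1·52 + 21, 52 = 2·21 + 10, 21 = 2·10 + 1, 10 = 10·1 + 0.
Unwinding: 1 = 21 − 2·10 = 21 − 2·(52 − 2·21) = −2·52 + 5·21 = −2·52 + 5·(73 − 1·52) = 5·73 − 7·52 = 5·73 − 7·(125 − 1·73) = −7·125 + 12·73 = −7·125 + 12·(573 − 4·125) = 12·573 − 55·125 = 12·573 − 55·(698 − 1·573) = −55·698 + 67·573, i.e. 698·(-55) + 573·67 = 1.
Multiplying through by 2600: m = (-55)·2600 = -143000, n = 67·2600 = 174200 is a solution.
Shifting by a multiple of (573, −698) keeps it a solution: m = -143000 + 250·573 = 250, n = 174200 − 250·698 = -300.
Indeed 1396·250 + 1146·(-300) = 349000 − 343800 = 5200.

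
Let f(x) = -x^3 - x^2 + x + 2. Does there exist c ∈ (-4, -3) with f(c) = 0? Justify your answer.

No.

f(-4) = 46 and f(-3) = 17, both positive, so a sign-change argument is unavailable; we show f keeps this sign on the whole interval.
Shift to the endpoint -3: with x = -3 − u (0 < u < 1), one computes f(-3 − u) = u^3 + 8u^2 + 20u + 17.
All 4 nonzero coefficients of this polynomial in u are positive; hence for u > 0 the value is a sum of positive terms (the constant 17 among them).
So f is strictly positive on (-4, -3); no root exists in the interval.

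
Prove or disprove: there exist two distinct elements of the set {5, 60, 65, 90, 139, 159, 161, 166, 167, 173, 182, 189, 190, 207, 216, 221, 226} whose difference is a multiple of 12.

Both 5 and 65 leave remainder 5 on division by 12; their difference 60 = 5·12 is a multiple of 12.

The pair (5, 65) works.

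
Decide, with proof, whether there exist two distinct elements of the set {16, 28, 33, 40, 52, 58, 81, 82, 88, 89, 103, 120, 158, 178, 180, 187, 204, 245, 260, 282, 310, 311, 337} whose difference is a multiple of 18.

16 and 52 are such a pair.

Both 16 and 52 leave remainder 16 on division by 18; their difference 36 = 2·18 is a multiple of 18.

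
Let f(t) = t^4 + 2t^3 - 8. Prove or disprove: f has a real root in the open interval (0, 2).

f(0) = -8 and f(2) = 24, which have opposite signs.
f is continuous everywhere (it is a polynomial), in particular on [0, 2].
By the Intermediate Value Theorem f must vanish at some point of (0, 2).

Such a root exists.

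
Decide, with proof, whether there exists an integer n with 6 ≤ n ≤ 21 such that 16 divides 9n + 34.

For n = 6, 7, …, 13 the values 88, 97, 106, 115, 124, 133, 142, 151 are not multiples of 16. Try n = 14: 9·14 + 34 = 160 = 10·16, which is divisible by 16.

n = 14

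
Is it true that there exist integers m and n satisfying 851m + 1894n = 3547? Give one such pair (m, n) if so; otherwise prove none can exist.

Since gcd(851, 1894) = 1, every integer is an integer combination of 851 and 1894.
Run the Euclidean algorithm on 1894 and 851: 1894 = 2·851 + 192, 851 = 4·192 + 83, 192 = 2·83 + 26, 83 = 3·26 + 5, 26 = 5·5 + 1, 5 = 5·1 + 0.
Working back up the chain: 1 = 26 − 5·5 = 26 − 5·(83 − 3·26) = −5·83 + 16·26 = −5·83 + 16·(192 − 2·83) = 16·192 − 37·83 = 16·192 − 37·(851 − 4·192) = −37·851 + 164·192 = −37·851 + 164·(1894 − 2·851) = 164·1894 − 365·851. So 851·(-365) + 1894·164 = 1.
Times 3547: 851·(-1294655) + 1894·581708 = 3547, so (-1294655, 581708) solves it.
Shifting by a multiple of (1894, −851) keeps it a solution: m = -1294655 + 684·1894 = 841, n = 581708 − 684·851 = -376.
Check: 851·841 + 1894·(-376) = 715691 − 712144 = 3547. ✓

m = 841, n = -376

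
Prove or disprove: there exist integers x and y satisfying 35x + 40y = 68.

gcd(35, 40) = 5, so every integer of the form 35x + 40y is a multiple of 5.
However 68 leaves remainder 3 on division by 5.
So the equation is unsolvable over ℤ.

No such integers exist.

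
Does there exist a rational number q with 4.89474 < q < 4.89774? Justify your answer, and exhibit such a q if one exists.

Scale by 29: the interval becomes (141.94746, 142.03446), which contains the integer 142.
Dividing back, 4.89474 < 142/29 < 4.89774, and 142/29 is rational.

q = 142/29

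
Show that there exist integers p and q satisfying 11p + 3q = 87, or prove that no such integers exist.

p = 0, q = 29

11 and 3 are coprime, so 11p + 3q ranges over all of ℤ.
Run the Euclidean algorithm on 11 and 3: 11 = 3·3 + 2, 3 = 1·2 + 1, 2 = 2·1 + 0.
Working back up the chain: 1 = 3 − 1·2 = 3 − (11 − 3·3) = −11 + 4·3. So 11·(-1) + 3·4 = 1.
Times 87: 11·(-87) + 3·348 = 87, so (-87, 348) solves it.
Shifting by a multiple of (3, −11) keeps it a solution: p = -87 + 29·3 = 0, q = 348 − 29·11 = 29.
Check: 11·0 + 3·29 = 0 + 87 = 87. ✓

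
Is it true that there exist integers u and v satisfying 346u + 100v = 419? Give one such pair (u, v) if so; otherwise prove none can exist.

No, no such integers exist.

Any value of 346u + 100v is a multiple of gcd(346, 100) = 2.
But 419 is not a multiple of 2 (it leaves remainder 1).
Therefore 346u + 100v = 419 has no solution in integers.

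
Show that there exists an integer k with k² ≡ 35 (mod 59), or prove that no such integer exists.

k = 25 works: 25² = 625, and 625 − 35 = 590 = 10·59.

k = 25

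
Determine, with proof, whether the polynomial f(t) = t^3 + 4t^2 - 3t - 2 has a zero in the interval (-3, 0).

Such a root exists.

f(-3) = 16 and f(0) = -2, which have opposite signs.
f is continuous everywhere (it is a polynomial), in particular on [-3, 0].
By the Intermediate Value Theorem f must vanish at some point of (-3, 0).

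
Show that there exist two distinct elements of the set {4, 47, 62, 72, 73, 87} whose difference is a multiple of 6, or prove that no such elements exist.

No, no such pair exists.

Residues mod 6: 4↦4, 47↦5, 62↦2, 72↦0, 73↦1, 87↦3.
No residue repeats among the 6 elements, so no pair has difference ≡ 0 (mod 6).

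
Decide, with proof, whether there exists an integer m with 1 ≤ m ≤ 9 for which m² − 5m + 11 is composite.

At m = 8: 8² − 5·8 + 11 = 35 = 5·7, which is composite.

m = 8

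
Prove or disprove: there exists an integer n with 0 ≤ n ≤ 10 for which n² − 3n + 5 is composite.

n = 10

At n = 10: 10² − 3·10 + 5 = 75 = 3·25, which is composite.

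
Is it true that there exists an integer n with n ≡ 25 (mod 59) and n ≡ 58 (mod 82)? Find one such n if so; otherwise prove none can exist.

The moduli 59 and 82 are coprime, so by the Chinese Remainder Theorem a unique solution modulo 4838 exists.
Write n = 25 + 59t and require 25 + 59t ≡ 58 (mod 82), i.e. 59t ≡ 33 (mod 82).
Since 59·57 = 3363 = 41·82 + 1, the inverse of 59 mod 82 is 57.
Multiplying by 57: t ≡ 57·33 = 1881 ≡ 77 (mod 82).
With t = 77: n = 25 + 59·77 = 4568.
Verify: 4568 = 77·59 + 25 and 4568 = 55·82 + 58. ✓

n = 4568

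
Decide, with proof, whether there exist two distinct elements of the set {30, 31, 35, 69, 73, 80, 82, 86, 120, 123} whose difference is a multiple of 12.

No, no such pair exists.

Residues mod 12: 30↦6, 31↦7, 35↦11, 69↦9, 73↦1, 80↦8, 82↦10, 86↦2, 120↦0, 123↦3.
These 10 residues are pairwise different, hence no difference of two elements is divisible by 12.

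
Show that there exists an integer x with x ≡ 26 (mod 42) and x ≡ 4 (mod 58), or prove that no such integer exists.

The moduli are not coprime: gcd(42, 58) = 2. Compatibility requires 2 ∣ (4 − 26) = -22, which holds, so solutions exist.
List candidates x ≡ 26 (mod 42): 26, 68, 110, 152, 194, 236. Modulo 58 these are 26, 10, 52, 36, 20, 4; 236 gives 4 as required.
Verify: 236 = 5·42 + 26 and 236 = 4·58 + 4. ✓

x = 236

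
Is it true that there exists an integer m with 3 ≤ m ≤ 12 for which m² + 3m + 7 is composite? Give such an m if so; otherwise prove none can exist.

m = 3

At m = 3: 3² + 3·3 + 7 = 25 = 5·5, which is composite.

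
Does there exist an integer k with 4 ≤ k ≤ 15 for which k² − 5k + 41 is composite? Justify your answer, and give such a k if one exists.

At k = 10: 10² − 5·10 + 41 = 91 = 7·13, which is composite.

k = 10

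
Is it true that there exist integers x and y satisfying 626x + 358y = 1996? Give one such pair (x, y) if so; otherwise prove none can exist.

Since gcd(626, 358) = 2 and 1996 = 2·998, Bézout's identity guarantees a solution.
Dividing through by 2 reduces the equation to 313x + 179y = 998.
Dividing repeatedly: 313 = 1·179 + 134, 179 = 1·134 + 45, 134 = 2·45 + 44, 45 = 1·44 + 1, 44 = 44·1 + 0.
Back-substituting, 1 = 45 − 1·44 = 45 − (134 − 2·45) = −134 + 3·45 = −134 + 3·(179 − 1·134) = 3·179 − 4·134 = 3·179 − 4·(313 − 1·179) = −4·313 + 7·179; that is, 313·(-4) + 179·7 = 1.
Times 998: 313·(-3992) + 179·6986 = 998, so (-3992, 6986) solves it.
The general solution is x = -3992 + 179k, y = 6986 − 313k; taking k = 23 gives the smaller pair x = 125, y = -213.
Check: 626·125 + 358·(-213) = 78250 − 76254 = 1996. ✓

x = 125, y = -213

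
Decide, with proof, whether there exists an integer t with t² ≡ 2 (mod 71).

t = 12

Take t = 12. Then 12² = 144 = 2·71 + 2, so 12² ≡ 2 (mod 71).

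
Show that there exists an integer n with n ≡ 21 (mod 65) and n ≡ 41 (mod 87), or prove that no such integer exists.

n = 476

The moduli 65 and 87 are coprime, so by the Chinese Remainder Theorem a unique solution modulo 5655 exists.
Any solution of the first congruence is n = 21 + 65t; substituting into the second, 65t ≡ 41 − 21 ≡ 20 (mod 87).
Invert 65 mod 87 by the Euclidean algorithm: 87 = 1·65 + 22, 65 = 2·22 + 21, 22 = 1·21 + 1, 21 = 21·1 + 0; back-substituting, 1 = 22 − 1·21 = 22 − (65 − 2·22) = −65 + 3·22 = −65 + 3·(87 − 1·65) = 3·87 − 4·65. Hence 65·(-4) ≡ 1, so 65⁻¹ ≡ -4 ≡ 83 (mod 87).
Therefore t ≡ 83·20 = 1660 ≡ 7 (mod 87).
With t = 7: n = 21 + 65·7 = 476.
Indeed 476 ≡ 21 (mod 65) and 476 ≡ 41 (mod 87).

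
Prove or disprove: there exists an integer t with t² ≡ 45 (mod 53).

Apply Euler's criterion with the prime 53: 45 is a quadratic residue iff 45^26 ≡ 1 (mod 53), and a non-residue iff it is ≡ −1.
Squaring successively (mod 53): 45^2 = 2025 ≡ 11; 45^4 ≡ 11² = 121 ≡ 15; 45^8 ≡ 15² = 225 ≡ 13; 45^16 ≡ 13² = 169 ≡ 10.
Since 26 = 16 + 8 + 2, 45^26 ≡ 10 · 13 · 11; multiplying out mod 53: 10·13 = 130 ≡ 24, then 24·11 = 264 ≡ 52. Thus 45^26 ≡ 52 ≡ −1 (mod 53).
By Euler's criterion 45 is a quadratic non-residue mod 53: no t satisfies t² ≡ 45 (mod 53).

No, no such integer exists.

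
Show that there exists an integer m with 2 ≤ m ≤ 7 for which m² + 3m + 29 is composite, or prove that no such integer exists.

At m = 2: 2² + 3·2 + 29 = 39 = 3·13, which is composite.

m = 2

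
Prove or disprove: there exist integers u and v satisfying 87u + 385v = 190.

u = 250, v = -56

87 and 385 are coprime, so 87u + 385v ranges over all of ℤ.
Dividing repeatedly: 385 = 4·87 + 37, 87 = 2·37 + 13, 37 = 2·13 + 11, 13 = 1·11 + 2, 11 = 5·2 + 1, 2 = 2·1 + 0.
Unwinding: 1 = 11 − 5·2 = 11 − 5·(13 − 1·11) = −5·13 + 6·11 = −5·13 + 6·(37 − 2·13) = 6·37 − 17·13 = 6·37 − 17·(87 − 2·37) = −17·87 + 40·37 = −17·87 + 40·(385 − 4·87) = 40·385 − 177·87, i.e. 87·(-177) + 385·40 = 1.
Multiplying through by 190: u = (-177)·190 = -33630, v = 40·190 = 7600 is a solution.
Shifting by a multiple of (385, −87) keeps it a solution: u = -33630 + 88·385 = 250, v = 7600 − 88·87 = -56.
Indeed 87·250 + 385·(-56) = 21750 − 21560 = 190.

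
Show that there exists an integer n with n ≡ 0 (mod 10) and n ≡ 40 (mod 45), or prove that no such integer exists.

n = 40

The moduli are not coprime: gcd(10, 45) = 5. Compatibility requires 5 ∣ (40 − 0) = 40, which holds, so solutions exist.
List candidates n ≡ 0 (mod 10): 0, 10, 20, 30, 40. Modulo 45 these are 0, 10, 20, 30, 40; 40 gives 40 as required.
Check: 40 mod 10 = 0, 40 mod 45 = 40. ✓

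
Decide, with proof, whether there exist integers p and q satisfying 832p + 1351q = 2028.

832 and 1351 are coprime, so 832p + 1351q ranges over all of ℤ.
Run the Euclidean algorithm on 1351 and 832: 1351 = 1·832 + 519, 832 = 1·519 + 313, 519 = 1·313 + 206, 313 = 1·206 + 107, 206 = 1·107 + 99, 107 = 1·99 + 8, 99 = 12·8 + 3, 8 = 2·3 + 2, 3 = 1·2 + 1, 2 = 2·1 + 0.
Back-substituting, 1 = 3 − 1·2 = 3 − (8 − 2·3) = −8 + 3·3 = −8 + 3·(99 − 12·8) = 3·99 − 37·8 = 3·99 − 37·(107 − 1·99) = −37·107 + 40·99 = −37·107 + 40·(206 − 1·107) = 40·206 − 77·107 = 40·206 − 77·(313 − 1·206) = −77·313 + 117·206 = −77·313 + 117·(519 − 1·313) = 117·519 − 194·313 = 117·519 − 194·(832 − 1·519) = −194·832 + 311·519 = −194·832 + 311·(1351 − 1·832) = 311·1351 − 505·832; that is, 832·(-505) + 1351·311 = 1.
Scaling by 2028 gives the particular solution (p, q) = (-1024140, 630708).
Shifting by a multiple of (1351, −832) keeps it a solution: p = -1024140 + 759·1351 = 1269, q = 630708 − 759·832 = -780.
Indeed 832·1269 + 1351·(-780) = 1055808 − 1053780 = 2028.

p = 1269, q = -780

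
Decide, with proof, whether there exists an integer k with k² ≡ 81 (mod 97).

Take k = 88. Then 88² = 7744 = 79·97 + 81, so 88² ≡ 81 (mod 97).

k = 88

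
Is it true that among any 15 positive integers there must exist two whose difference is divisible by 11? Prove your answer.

True.

Each integer lies in one of the 11 residue classes modulo 11.
Placing 15 integers into 11 classes, some class receives at least two — say a and b.
Their difference a − b is then a multiple of 11.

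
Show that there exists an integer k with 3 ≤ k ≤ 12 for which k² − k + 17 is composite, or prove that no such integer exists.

No such integer k in that range exists.

The values for k = 3, 4, …, 12 are 23, 29, 37, 47, 59, 73, 89, 107, 127, 149, and each of these is prime.
So no value in the range makes the expression composite.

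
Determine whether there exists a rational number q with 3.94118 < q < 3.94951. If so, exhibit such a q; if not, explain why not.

Look for a denominator N such that an integer falls strictly between N·3.94118 and N·3.94951. N = 18 works: 18·3.94118 = 70.94124 < 71 < 71.09118 = 18·3.94951.
Dividing back, 3.94118 < 71/18 < 3.94951, and 71/18 is rational.

q = 71/18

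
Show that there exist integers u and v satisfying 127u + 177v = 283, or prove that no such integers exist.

u = 97, v = -68

127 and 177 are coprime, so 127u + 177v ranges over all of ℤ.
Run the Euclidean algorithm on 177 and 127: 177 = 1·127 + 50, 127 = 2·50 + 27, 50 = 1·27 + 23, 27 = 1·23 + 4, 23 = 5·4 + 3, 4 = 1·3 + 1, 3 = 3·1 + 0.
Working back up the chain: 1 = 4 − 1·3 = 4 − (23 − 5·4) = −23 + 6·4 = −23 + 6·(27 − 1·23) = 6·27 − 7·23 = 6·27 − 7·(50 − 1·27) = −7·50 + 13·27 = −7·50 + 13·(127 − 2·50) = 13·127 − 33·50 = 13·127 − 33·(177 − 1·127) = −33·177 + 46·127. So 127·46 + 177·(-33) = 1.
Times 283: 127·13018 + 177·(-9339) = 283, so (13018, -9339) solves it.
Subtracting 73·177 from u and adding 73·127 to v gives the tidier solution (97, -68).
Check: 127·97 + 177·(-68) = 12319 − 12036 = 283. ✓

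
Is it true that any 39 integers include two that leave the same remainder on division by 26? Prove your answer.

There are exactly 26 possible remainders on division by 26.
Placing 39 integers into 26 classes, some class receives at least two — say a and b.
That is, a and b leave the same remainder on division by 26, as claimed.

Yes, this is always true.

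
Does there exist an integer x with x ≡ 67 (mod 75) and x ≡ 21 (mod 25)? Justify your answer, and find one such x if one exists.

gcd(75, 25) = 25. If x ≡ 67 (mod 75) and x ≡ 21 (mod 25), then x ≡ 67 (mod 25) and x ≡ 21 (mod 25).
These are incompatible: 67 − 21 = 46 is not divisible by 25.
Hence the system has no solution.

No, no such integer exists.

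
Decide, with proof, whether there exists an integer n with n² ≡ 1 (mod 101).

Take n = 1. Then 1² = 1, and since 0 ≤ 1 < 101 this is already reduced: 1² ≡ 1 (mod 101).

n = 1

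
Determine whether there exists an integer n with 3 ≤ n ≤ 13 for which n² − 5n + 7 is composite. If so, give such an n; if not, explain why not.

At n = 13: 13² − 5·13 + 7 = 111 = 3·37, which is composite.

n = 13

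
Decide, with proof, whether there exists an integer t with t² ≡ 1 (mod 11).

Take t = 1. Then 1² = 1, and since 0 ≤ 1 < 11 this is already reduced: 1² ≡ 1 (mod 11).

t = 1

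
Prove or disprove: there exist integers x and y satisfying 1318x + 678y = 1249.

No, no such integers exist.

gcd(1318, 678) = 2, so every integer of the form 1318x + 678y is a multiple of 2.
But 1249 is not a multiple of 2 (it leaves remainder 1).
Therefore 1318x + 678y = 1249 has no solution in integers.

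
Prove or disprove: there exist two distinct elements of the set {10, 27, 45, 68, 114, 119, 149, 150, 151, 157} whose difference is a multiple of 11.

Reduce each element modulo 11: 10↦10, 27↦5, 45↦1, 68↦2, 114↦4, 119↦9, 149↦6, 150↦7, 151↦8, 157↦3.
These 10 residues are pairwise different, hence no difference of two elements is divisible by 11.

There is no such pair.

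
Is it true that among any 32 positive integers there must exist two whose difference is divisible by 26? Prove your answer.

Each integer lies in one of the 26 residue classes modulo 26.
Placing 32 integers into 26 classes, some class receives at least two — say a and b.
Their difference a − b is then a multiple of 26.

Yes.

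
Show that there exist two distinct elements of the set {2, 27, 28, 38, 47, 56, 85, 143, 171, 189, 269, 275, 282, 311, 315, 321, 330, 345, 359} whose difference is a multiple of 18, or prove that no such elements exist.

Reduce each element mod 18: 2↦2, 27↦9, 28↦10, 38↦2, 47↦11, 56↦2, 85↦13, 143↦17, 171↦9, 189↦9, 269↦17, 275↦5, 282↦12, 311↦5, 315↦9, 321↦15, 330↦6, 345↦3, 359↦17. The residue 2 repeats (at 2 and 38), and 38 − 2 = 36 = 2·18.

2 and 38 are such a pair.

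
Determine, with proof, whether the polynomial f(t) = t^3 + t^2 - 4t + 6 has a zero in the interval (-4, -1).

f(-4) = -26 and f(-1) = 10, which have opposite signs.
Since f is a polynomial it is continuous on [-4, -1].
By the Intermediate Value Theorem, f takes the value 0 somewhere in the open interval.

Yes, f has a root in the interval.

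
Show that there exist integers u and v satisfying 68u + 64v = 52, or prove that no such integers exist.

u = 13, v = -13

gcd(68, 64) = 4, and 4 divides 52, so integer solutions exist.
Dividing through by 4 reduces the equation to 17u + 16v = 13.
Dividing repeatedly: 17 = 1·16 + 1, 16 = 16·1 + 0.
Back-substituting, 1 = 17 − 1·16; that is, 17·1 + 16·(-1) = 1.
Scaling by 13 gives the particular solution (u, v) = (13, -13).
Check: 68·13 + 64·(-13) = 884 − 832 = 52. ✓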